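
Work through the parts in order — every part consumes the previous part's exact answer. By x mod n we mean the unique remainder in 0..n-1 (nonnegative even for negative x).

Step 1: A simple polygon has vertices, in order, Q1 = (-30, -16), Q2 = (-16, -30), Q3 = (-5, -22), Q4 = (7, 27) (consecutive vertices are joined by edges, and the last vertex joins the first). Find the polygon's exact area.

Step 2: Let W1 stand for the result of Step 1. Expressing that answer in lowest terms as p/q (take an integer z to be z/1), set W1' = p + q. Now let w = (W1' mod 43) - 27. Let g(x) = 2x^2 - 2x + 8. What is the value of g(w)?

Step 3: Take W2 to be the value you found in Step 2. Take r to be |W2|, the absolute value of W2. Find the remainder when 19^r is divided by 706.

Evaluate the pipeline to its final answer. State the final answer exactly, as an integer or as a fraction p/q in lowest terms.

121

Step 1: cross terms: (-30*-30 - -16*-16)=644, (-16*-22 - -5*-30)=202, (-5*27 - 7*-22)=19, (7*-16 - -30*27)=698; twice the area = |1563| = 1563; area = 1563/2; answer 1563/2
Step 2: W1 = 1563/2; threaded value p + q = 1565; w = -10; 2*(-10)^2 - 2*(-10)^1 + 8 = (200) + (20) + (8) = 228; answer 228
Step 3: W2 = 228; r = 228; squarings mod 706: 19^1=19, 19^2=361, 19^4=417, 19^8=213, 19^16=185, 19^32=337, 19^64=609, 19^128=231; 19^228 = 19^4 * 19^32 * 19^64 * 19^128 = 121 (mod 706); answer 121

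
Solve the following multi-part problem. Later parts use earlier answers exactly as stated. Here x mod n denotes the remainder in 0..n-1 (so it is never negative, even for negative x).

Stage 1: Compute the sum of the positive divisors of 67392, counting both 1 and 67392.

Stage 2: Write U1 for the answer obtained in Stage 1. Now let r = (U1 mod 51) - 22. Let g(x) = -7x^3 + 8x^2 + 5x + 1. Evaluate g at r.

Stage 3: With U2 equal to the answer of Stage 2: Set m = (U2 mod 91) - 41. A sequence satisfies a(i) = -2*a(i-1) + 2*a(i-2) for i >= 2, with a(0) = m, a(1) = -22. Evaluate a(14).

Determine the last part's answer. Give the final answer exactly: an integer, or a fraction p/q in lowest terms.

Stage 1: 67392 = 2^6 * 3^4 * 13; sigma = (1 + 2 + 4 + 8 + 16 + 32 + 64) * (1 + 3 + 9 + 27 + 81) * (1 + 13) = 127 * 121 * 14 = 215138; answer 215138
Stage 2: U1 = 215138; r = -2; -7*(-2)^3 + 8*(-2)^2 + 5*(-2)^1 + 1 = (56) + (32) + (-10) + (1) = 79; answer 79
Stage 3: U2 = 79; m = 38; a(2) = -2*(-22) + 2*(38) = 120; iterating: a(2)=120, a(3)=-284, a(4)=808, a(5)=-2184, a(6)=5984, a(7)=-16336, a(8)=44640, a(9)=-121952, a(10)=333184, a(11)=-910272, a(12)=2486912, a(13)=-6794368, a(14)=18562560; answer 18562560

18562560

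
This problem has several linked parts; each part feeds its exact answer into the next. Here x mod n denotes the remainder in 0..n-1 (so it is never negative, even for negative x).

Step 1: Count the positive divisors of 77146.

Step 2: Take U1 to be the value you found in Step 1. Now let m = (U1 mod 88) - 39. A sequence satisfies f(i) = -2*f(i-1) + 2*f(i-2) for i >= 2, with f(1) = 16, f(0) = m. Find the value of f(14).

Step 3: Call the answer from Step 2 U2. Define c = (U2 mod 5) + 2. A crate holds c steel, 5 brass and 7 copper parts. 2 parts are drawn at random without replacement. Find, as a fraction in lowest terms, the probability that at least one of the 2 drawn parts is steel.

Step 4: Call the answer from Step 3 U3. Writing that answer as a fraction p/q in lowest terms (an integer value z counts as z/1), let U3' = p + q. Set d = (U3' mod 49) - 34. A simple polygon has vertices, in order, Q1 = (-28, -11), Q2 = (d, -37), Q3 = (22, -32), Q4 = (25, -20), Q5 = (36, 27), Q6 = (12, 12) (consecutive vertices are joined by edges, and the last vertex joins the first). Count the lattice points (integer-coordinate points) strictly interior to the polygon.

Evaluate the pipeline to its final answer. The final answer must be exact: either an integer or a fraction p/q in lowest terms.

Step 1: 77146 = 2 * 17 * 2269; number of divisors = (1+1) * (1+1) * (1+1) = 8; answer 8
Step 2: U1 = 8; m = -31; f(2) = -2*(16) + 2*(-31) = -94; iterating: f(2)=-94, f(3)=220, f(4)=-628, f(5)=1696, f(6)=-4648, f(7)=12688, f(8)=-34672, f(9)=94720, f(10)=-258784, f(11)=707008, f(12)=-1931584, f(13)=5277184, f(14)=-14417536; answer -14417536
Step 3: U2 = -14417536; c = 6; total draws C(18,2) = 153; complement C(12,2) = 66; favorable 153 - 66 = 87; P = 29/51; answer 29/51
Step 4: U3 = 29/51; threaded value p + q = 80; d = -3; cross terms: (-28*-37 - -3*-11)=1003, (-3*-32 - 22*-37)=910, (22*-20 - 25*-32)=360, (25*27 - 36*-20)=1395, (36*12 - 12*27)=108, (12*-11 - -28*12)=204; twice the area = |3980| = 3980; area = 1990; boundary points = 1 + 5 + 3 + 1 + 3 + 1 = 14; strictly interior points = area - boundary/2 + 1 = 1984; answer 1984

1984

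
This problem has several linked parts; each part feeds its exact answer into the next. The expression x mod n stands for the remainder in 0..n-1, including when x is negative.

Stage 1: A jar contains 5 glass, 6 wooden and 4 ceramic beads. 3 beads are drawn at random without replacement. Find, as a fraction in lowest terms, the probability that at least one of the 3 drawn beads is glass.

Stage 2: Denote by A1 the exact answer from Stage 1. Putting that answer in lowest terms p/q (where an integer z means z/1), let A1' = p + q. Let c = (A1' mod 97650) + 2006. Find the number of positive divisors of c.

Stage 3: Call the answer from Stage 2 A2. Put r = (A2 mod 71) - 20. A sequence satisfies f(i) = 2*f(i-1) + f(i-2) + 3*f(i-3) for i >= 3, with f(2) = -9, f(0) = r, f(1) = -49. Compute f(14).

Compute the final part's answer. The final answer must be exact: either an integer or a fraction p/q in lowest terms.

-8354214

Stage 1: total draws C(15,3) = 455; complement C(10,3) = 120; favorable 455 - 120 = 335; P = 67/91; answer 67/91
Stage 2: A1 = 67/91; threaded value p + q = 158; c = 2164; 2164 = 2^2 * 541; number of divisors = (2+1) * (1+1) = 6; answer 6
Stage 3: A2 = 6; r = -14; f(3) = 2*(-9) + 1*(-49) + 3*(-14) = -109; iterating: f(3)=-109, f(4)=-374, f(5)=-884, f(6)=-2469, f(7)=-6944, f(8)=-19009, f(9)=-52369, f(10)=-144579, f(11)=-398554, f(12)=-1098794, f(13)=-3029879, f(14)=-8354214; answer -8354214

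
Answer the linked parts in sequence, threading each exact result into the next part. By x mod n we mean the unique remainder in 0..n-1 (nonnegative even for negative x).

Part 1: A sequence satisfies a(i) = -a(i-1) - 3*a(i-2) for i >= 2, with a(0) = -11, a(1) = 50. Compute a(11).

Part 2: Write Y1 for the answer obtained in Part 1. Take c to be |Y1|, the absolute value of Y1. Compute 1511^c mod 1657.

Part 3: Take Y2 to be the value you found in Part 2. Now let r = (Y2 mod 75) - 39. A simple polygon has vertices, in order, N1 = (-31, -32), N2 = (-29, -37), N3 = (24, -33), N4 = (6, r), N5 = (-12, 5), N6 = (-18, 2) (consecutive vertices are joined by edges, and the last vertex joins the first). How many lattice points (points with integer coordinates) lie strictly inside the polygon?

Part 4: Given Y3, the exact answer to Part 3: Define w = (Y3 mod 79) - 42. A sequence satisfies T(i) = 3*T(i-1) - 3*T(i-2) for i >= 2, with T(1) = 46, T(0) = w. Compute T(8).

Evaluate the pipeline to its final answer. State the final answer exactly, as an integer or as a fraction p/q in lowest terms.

Part 1: a(2) = -1*(50) - 3*(-11) = -17; iterating: a(2)=-17, a(3)=-133, a(4)=184, a(5)=215, a(6)=-767, a(7)=122, a(8)=2179, a(9)=-2545, a(10)=-3992, a(11)=11627; answer 11627
Part 2: Y1 = 11627; c = 11627; squarings mod 1657: 1511^1=1511, 1511^2=1432, 1511^4=915, 1511^8=440, 1511^16=1388, 1511^32=1110, 1511^64=949, 1511^128=850, 1511^256=48, 1511^512=647, 1511^1024=1045, 1511^2048=62, 1511^4096=530, 1511^8192=867; 1511^11627 = 1511^1 * 1511^2 * 1511^8 * 1511^32 * 1511^64 * 1511^256 * 1511^1024 * 1511^2048 * 1511^8192 = 1215 (mod 1657); answer 1215
Part 3: Y2 = 1215; r = -24; cross terms: (-31*-37 - -29*-32)=219, (-29*-33 - 24*-37)=1845, (24*-24 - 6*-33)=-378, (6*5 - -12*-24)=-258, (-12*2 - -18*5)=66, (-18*-32 - -31*2)=638; twice the area = |2132| = 2132; area = 1066; boundary points = 1 + 1 + 9 + 1 + 3 + 1 = 16; strictly interior points = area - boundary/2 + 1 = 1059; answer 1059
Part 4: Y3 = 1059; w = -10; T(2) = 3*(46) - 3*(-10) = 168; iterating: T(2)=168, T(3)=366, T(4)=594, T(5)=684, T(6)=270, T(7)=-1242, T(8)=-4536; answer -4536

-4536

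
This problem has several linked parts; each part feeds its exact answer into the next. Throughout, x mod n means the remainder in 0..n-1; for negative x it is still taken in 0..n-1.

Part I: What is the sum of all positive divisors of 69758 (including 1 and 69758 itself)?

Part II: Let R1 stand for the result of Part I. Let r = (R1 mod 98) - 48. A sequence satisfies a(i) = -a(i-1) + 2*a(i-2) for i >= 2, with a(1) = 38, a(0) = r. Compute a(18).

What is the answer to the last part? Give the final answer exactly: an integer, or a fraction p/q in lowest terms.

Part I: 69758 = 2 * 13 * 2683; sigma = (1 + 2) * (1 + 13) * (1 + 2683) = 3 * 14 * 2684 = 112728; answer 112728
Part II: R1 = 112728; r = -20; a(2) = -1*(38) + 2*(-20) = -78; iterating: a(2)=-78, a(3)=154, a(4)=-310, a(5)=618, a(6)=-1238, a(7)=2474, a(8)=-4950, a(9)=9898, a(10)=-19798, a(11)=39594, a(12)=-79190, a(13)=158378, a(14)=-316758, a(15)=633514, a(16)=-1267030, a(17)=2534058, a(18)=-5068118; answer -5068118

-5068118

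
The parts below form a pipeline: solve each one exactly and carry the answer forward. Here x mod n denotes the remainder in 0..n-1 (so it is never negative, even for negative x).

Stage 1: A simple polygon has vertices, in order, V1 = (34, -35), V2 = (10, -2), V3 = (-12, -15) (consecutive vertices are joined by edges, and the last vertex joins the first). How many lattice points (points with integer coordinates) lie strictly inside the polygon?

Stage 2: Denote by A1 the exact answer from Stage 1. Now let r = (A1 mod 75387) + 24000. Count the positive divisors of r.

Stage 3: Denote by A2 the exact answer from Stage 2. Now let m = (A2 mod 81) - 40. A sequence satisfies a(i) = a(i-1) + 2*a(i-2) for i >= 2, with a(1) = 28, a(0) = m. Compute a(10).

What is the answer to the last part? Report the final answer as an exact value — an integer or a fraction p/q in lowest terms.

-3448

Stage 1: cross terms: (34*-2 - 10*-35)=282, (10*-15 - -12*-2)=-174, (-12*-35 - 34*-15)=930; twice the area = |1038| = 1038; area = 519; boundary points = 3 + 1 + 2 = 6; strictly interior points = area - boundary/2 + 1 = 517; answer 517
Stage 2: A1 = 517; r = 24517; 24517 is prime, so its only divisors are 1 and 24517; count = 2; answer 2
Stage 3: A2 = 2; m = -38; a(2) = 1*(28) + 2*(-38) = -48; iterating: a(2)=-48, a(3)=8, a(4)=-88, a(5)=-72, a(6)=-248, a(7)=-392, a(8)=-888, a(9)=-1672, a(10)=-3448; answer -3448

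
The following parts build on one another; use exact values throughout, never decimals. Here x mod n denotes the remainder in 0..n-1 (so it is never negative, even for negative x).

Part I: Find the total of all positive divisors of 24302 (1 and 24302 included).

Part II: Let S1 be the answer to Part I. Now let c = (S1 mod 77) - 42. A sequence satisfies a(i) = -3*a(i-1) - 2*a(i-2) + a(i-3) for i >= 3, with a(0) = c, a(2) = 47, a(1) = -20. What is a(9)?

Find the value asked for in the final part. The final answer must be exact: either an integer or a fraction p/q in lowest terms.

1647

Part I: 24302 = 2 * 29 * 419; sigma = (1 + 2) * (1 + 29) * (1 + 419) = 3 * 30 * 420 = 37800; answer 37800
Part II: S1 = 37800; c = 28; a(3) = -3*(47) - 2*(-20) + 1*(28) = -73; iterating: a(3)=-73, a(4)=105, a(5)=-122, a(6)=83, a(7)=100, a(8)=-588, a(9)=1647; answer 1647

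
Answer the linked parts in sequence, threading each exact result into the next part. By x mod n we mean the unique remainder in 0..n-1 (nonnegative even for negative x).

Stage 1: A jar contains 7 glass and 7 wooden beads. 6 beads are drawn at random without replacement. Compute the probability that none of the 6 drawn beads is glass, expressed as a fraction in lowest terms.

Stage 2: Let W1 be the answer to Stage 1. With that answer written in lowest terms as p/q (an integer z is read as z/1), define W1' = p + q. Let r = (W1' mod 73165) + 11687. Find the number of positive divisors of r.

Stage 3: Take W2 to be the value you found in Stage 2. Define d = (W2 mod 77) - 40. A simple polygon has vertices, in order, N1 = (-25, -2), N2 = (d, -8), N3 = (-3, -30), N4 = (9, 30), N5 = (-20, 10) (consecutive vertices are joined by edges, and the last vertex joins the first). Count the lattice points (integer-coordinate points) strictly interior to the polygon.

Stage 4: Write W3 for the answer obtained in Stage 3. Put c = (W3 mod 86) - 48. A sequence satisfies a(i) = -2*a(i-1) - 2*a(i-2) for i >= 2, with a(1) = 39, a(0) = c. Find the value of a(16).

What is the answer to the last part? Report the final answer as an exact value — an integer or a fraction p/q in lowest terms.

Stage 1: total draws C(14,6) = 3003; favorable C(7,6) = 7; P = 1/429; answer 1/429
Stage 2: W1 = 1/429; threaded value p + q = 430; r = 12117; 12117 = 3 * 7 * 577; number of divisors = (1+1) * (1+1) * (1+1) = 8; answer 8
Stage 3: W2 = 8; d = -32; cross terms: (-25*-8 - -32*-2)=136, (-32*-30 - -3*-8)=936, (-3*30 - 9*-30)=180, (9*10 - -20*30)=690, (-20*-2 - -25*10)=290; twice the area = |2232| = 2232; area = 1116; boundary points = 1 + 1 + 12 + 1 + 1 = 16; strictly interior points = area - boundary/2 + 1 = 1109; answer 1109
Stage 4: W3 = 1109; c = 29; a(2) = -2*(39) - 2*(29) = -136; iterating: a(2)=-136, a(3)=194, a(4)=-116, a(5)=-156, a(6)=544, a(7)=-776, a(8)=464, a(9)=624, a(10)=-2176, a(11)=3104, a(12)=-1856, a(13)=-2496, a(14)=8704, a(15)=-12416, a(16)=7424; answer 7424

7424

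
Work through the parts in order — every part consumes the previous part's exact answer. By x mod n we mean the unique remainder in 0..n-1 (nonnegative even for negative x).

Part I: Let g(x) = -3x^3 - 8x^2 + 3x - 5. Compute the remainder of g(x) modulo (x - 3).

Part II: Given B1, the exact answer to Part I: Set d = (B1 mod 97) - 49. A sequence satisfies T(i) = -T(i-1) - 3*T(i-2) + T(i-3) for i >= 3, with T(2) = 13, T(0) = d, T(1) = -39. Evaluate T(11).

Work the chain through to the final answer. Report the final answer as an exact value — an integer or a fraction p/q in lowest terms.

-14920

Part I: remainder = value at the root: -3*(3)^3 - 8*(3)^2 + 3*(3)^1 - 5 = (-81) + (-72) + (9) + (-5) = -149; answer -149
Part II: B1 = -149; d = -4; T(3) = -1*(13) - 3*(-39) + 1*(-4) = 100; iterating: T(3)=100, T(4)=-178, T(5)=-109, T(6)=743, T(7)=-594, T(8)=-1744, T(9)=4269, T(10)=369, T(11)=-14920; answer -14920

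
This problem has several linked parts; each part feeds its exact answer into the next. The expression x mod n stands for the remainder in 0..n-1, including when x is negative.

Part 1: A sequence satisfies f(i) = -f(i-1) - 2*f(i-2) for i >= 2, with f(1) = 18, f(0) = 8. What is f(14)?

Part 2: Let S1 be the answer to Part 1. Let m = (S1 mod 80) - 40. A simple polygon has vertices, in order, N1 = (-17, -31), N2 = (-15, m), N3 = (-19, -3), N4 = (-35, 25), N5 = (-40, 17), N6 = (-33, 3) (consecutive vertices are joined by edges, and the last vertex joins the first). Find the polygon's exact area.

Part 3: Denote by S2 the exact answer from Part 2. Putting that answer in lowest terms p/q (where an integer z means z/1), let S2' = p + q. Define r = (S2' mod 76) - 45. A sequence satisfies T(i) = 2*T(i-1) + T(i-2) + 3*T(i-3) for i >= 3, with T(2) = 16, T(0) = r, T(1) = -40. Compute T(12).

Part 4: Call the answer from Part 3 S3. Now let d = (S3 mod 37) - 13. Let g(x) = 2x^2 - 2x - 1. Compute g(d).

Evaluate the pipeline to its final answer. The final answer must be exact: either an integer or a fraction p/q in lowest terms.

Part 1: f(2) = -1*(18) - 2*(8) = -34; iterating: f(2)=-34, f(3)=-2, f(4)=70, f(5)=-66, f(6)=-74, f(7)=206, f(8)=-58, f(9)=-354, f(10)=470, f(11)=238, f(12)=-1178, f(13)=702, f(14)=1654; answer 1654
Part 2: S1 = 1654; m = 14; cross terms: (-17*14 - -15*-31)=-703, (-15*-3 - -19*14)=311, (-19*25 - -35*-3)=-580, (-35*17 - -40*25)=405, (-40*3 - -33*17)=441, (-33*-31 - -17*3)=1074; twice the area = |948| = 948; area = 474; answer 474
Part 3: S2 = 474; threaded value p + q = 475; r = -26; T(3) = 2*(16) + 1*(-40) + 3*(-26) = -86; iterating: T(3)=-86, T(4)=-276, T(5)=-590, T(6)=-1714, T(7)=-4846, T(8)=-13176, T(9)=-36340, T(10)=-100394, T(11)=-276656, T(12)=-762726; answer -762726
Part 4: S3 = -762726; d = 16; 2*(16)^2 - 2*(16)^1 - 1 = (512) + (-32) + (-1) = 479; answer 479

479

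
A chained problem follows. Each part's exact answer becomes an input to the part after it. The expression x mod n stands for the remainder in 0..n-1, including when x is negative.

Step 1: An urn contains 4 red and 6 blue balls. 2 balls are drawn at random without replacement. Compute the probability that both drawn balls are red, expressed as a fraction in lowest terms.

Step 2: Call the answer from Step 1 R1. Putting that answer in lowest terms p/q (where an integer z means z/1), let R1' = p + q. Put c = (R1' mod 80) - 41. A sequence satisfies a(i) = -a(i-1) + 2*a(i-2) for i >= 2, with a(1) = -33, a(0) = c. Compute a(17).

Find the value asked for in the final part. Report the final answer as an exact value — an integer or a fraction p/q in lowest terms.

Step 1: total draws C(10,2) = 45; favorable C(4,2) = 6; P = 2/15; answer 2/15
Step 2: R1 = 2/15; threaded value p + q = 17; c = -24; a(2) = -1*(-33) + 2*(-24) = -15; iterating: a(2)=-15, a(3)=-51, a(4)=21, a(5)=-123, a(6)=165, a(7)=-411, a(8)=741, a(9)=-1563, a(10)=3045, a(11)=-6171, a(12)=12261, a(13)=-24603, a(14)=49125, a(15)=-98331, a(16)=196581, a(17)=-393243; answer -393243

-393243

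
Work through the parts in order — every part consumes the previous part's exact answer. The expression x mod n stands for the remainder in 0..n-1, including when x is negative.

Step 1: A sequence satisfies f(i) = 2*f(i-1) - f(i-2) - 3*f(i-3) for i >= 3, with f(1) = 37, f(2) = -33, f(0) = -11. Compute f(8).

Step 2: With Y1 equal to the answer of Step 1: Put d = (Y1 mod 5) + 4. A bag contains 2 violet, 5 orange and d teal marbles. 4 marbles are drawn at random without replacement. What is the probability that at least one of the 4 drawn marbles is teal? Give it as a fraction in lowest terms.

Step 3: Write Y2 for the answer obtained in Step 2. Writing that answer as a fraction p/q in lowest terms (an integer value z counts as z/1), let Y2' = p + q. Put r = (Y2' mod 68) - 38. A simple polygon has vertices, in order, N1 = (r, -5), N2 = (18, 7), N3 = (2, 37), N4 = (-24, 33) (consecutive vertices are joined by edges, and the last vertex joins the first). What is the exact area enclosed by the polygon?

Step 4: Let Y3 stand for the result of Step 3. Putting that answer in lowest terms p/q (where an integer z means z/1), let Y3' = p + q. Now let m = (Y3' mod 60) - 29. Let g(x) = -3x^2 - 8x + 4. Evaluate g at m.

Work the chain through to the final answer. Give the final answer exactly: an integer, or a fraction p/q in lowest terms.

Step 1: f(3) = 2*(-33) - 1*(37) - 3*(-11) = -70; iterating: f(3)=-70, f(4)=-218, f(5)=-267, f(6)=-106, f(7)=709, f(8)=2325; answer 2325
Step 2: Y1 = 2325; d = 4; total draws C(11,4) = 330; complement C(7,4) = 35; favorable 330 - 35 = 295; P = 59/66; answer 59/66
Step 3: Y2 = 59/66; threaded value p + q = 125; r = 19; cross terms: (19*7 - 18*-5)=223, (18*37 - 2*7)=652, (2*33 - -24*37)=954, (-24*-5 - 19*33)=-507; twice the area = |1322| = 1322; area = 661; answer 661
Step 4: Y3 = 661; threaded value p + q = 662; m = -27; -3*(-27)^2 - 8*(-27)^1 + 4 = (-2187) + (216) + (4) = -1967; answer -1967

-1967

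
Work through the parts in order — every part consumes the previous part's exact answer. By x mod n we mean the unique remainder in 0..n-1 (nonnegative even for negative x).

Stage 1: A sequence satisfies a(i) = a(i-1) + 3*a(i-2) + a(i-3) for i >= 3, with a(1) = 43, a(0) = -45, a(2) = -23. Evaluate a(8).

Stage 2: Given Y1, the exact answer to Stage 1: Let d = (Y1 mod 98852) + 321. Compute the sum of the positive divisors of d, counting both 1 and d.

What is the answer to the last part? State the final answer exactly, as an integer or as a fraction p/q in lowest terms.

7392

Stage 1: a(3) = 1*(-23) + 3*(43) + 1*(-45) = 61; iterating: a(3)=61, a(4)=35, a(5)=195, a(6)=361, a(7)=981, a(8)=2259; answer 2259
Stage 2: Y1 = 2259; d = 2580; 2580 = 2^2 * 3 * 5 * 43; sigma = (1 + 2 + 4) * (1 + 3) * (1 + 5) * (1 + 43) = 7 * 4 * 6 * 44 = 7392; answer 7392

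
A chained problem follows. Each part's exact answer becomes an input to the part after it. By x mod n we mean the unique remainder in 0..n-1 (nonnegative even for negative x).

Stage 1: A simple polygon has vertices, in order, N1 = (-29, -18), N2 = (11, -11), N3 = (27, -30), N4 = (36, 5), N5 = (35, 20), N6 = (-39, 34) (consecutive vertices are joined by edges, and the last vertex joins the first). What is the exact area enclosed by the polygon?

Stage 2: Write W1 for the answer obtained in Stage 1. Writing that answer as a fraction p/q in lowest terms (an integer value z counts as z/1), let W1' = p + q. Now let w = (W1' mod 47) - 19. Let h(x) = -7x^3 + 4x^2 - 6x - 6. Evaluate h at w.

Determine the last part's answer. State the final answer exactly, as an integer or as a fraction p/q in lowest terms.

-46689

Stage 1: cross terms: (-29*-11 - 11*-18)=517, (11*-30 - 27*-11)=-33, (27*5 - 36*-30)=1215, (36*20 - 35*5)=545, (35*34 - -39*20)=1970, (-39*-18 - -29*34)=1688; twice the area = |5902| = 5902; area = 2951; answer 2951
Stage 2: W1 = 2951; threaded value p + q = 2952; w = 19; -7*(19)^3 + 4*(19)^2 - 6*(19)^1 - 6 = (-48013) + (1444) + (-114) + (-6) = -46689; answer -46689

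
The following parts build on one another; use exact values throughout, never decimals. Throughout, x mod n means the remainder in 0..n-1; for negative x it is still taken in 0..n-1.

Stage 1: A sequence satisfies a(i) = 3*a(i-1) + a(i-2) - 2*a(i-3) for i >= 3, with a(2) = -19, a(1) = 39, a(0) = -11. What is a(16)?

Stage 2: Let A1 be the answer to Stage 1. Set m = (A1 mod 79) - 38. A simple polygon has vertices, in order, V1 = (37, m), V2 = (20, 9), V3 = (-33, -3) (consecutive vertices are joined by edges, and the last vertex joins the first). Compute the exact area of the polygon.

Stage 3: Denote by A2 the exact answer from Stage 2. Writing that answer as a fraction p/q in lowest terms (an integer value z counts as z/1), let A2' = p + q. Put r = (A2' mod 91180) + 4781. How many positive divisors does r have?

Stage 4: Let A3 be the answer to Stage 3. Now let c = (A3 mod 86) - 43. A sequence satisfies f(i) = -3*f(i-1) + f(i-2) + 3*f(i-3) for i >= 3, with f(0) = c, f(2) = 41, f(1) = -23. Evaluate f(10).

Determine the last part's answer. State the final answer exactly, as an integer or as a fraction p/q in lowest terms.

Stage 1: a(3) = 3*(-19) + 1*(39) - 2*(-11) = 4; iterating: a(3)=4, a(4)=-85, a(5)=-213, a(6)=-732, a(7)=-2239, a(8)=-7023, a(9)=-21844, a(10)=-68077, a(11)=-212029, a(12)=-660476, a(13)=-2057303, a(14)=-6408327, a(15)=-19961332, a(16)=-62177717; answer -62177717
Stage 2: A1 = -62177717; m = -15; cross terms: (37*9 - 20*-15)=633, (20*-3 - -33*9)=237, (-33*-15 - 37*-3)=606; twice the area = |1476| = 1476; area = 738; answer 738
Stage 3: A2 = 738; threaded value p + q = 739; r = 5520; 5520 = 2^4 * 3 * 5 * 23; number of divisors = (4+1) * (1+1) * (1+1) * (1+1) = 40; answer 40
Stage 4: A3 = 40; c = -3; f(3) = -3*(41) + 1*(-23) + 3*(-3) = -155; iterating: f(3)=-155, f(4)=437, f(5)=-1343, f(6)=4001, f(7)=-12035, f(8)=36077, f(9)=-108263, f(10)=324761; answer 324761

324761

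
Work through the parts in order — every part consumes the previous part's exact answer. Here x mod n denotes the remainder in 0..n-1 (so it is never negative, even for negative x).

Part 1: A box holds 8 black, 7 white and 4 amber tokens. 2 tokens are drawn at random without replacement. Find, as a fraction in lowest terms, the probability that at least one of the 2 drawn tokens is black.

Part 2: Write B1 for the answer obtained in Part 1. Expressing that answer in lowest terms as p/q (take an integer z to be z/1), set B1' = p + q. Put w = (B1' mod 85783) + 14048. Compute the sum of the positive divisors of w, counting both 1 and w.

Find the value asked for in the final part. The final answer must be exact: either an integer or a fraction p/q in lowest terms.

Part 1: total draws C(19,2) = 171; complement C(11,2) = 55; favorable 171 - 55 = 116; P = 116/171; answer 116/171
Part 2: B1 = 116/171; threaded value p + q = 287; w = 14335; 14335 = 5 * 47 * 61; sigma = (1 + 5) * (1 + 47) * (1 + 61) = 6 * 48 * 62 = 17856; answer 17856

17856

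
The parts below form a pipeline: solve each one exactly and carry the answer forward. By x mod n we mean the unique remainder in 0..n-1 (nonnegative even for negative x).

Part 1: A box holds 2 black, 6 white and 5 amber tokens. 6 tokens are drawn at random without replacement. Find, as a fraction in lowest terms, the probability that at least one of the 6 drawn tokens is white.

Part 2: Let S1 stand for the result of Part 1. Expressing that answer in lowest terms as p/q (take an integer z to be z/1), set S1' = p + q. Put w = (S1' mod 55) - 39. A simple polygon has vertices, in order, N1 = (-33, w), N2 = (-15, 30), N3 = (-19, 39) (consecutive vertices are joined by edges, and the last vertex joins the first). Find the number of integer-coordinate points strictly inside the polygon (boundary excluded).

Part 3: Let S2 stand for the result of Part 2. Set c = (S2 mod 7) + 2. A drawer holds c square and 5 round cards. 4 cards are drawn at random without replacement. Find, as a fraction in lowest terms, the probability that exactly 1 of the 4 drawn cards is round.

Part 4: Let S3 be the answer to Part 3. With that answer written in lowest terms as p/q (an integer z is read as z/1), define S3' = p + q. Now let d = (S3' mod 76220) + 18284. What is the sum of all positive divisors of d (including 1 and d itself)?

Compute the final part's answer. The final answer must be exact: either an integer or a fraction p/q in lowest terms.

25440

Part 1: total draws C(13,6) = 1716; complement C(7,6) = 7; favorable 1716 - 7 = 1709; P = 1709/1716; answer 1709/1716
Part 2: S1 = 1709/1716; threaded value p + q = 3425; w = -24; cross terms: (-33*30 - -15*-24)=-1350, (-15*39 - -19*30)=-15, (-19*-24 - -33*39)=1743; twice the area = |378| = 378; area = 189; boundary points = 18 + 1 + 7 = 26; strictly interior points = area - boundary/2 + 1 = 177; answer 177
Part 3: S2 = 177; c = 4; total draws C(9,4) = 126; favorable C(5,1)*C(4,3) = 20; P = 10/63; answer 10/63
Part 4: S3 = 10/63; threaded value p + q = 73; d = 18357; 18357 = 3 * 29 * 211; sigma = (1 + 3) * (1 + 29) * (1 + 211) = 4 * 30 * 212 = 25440; answer 25440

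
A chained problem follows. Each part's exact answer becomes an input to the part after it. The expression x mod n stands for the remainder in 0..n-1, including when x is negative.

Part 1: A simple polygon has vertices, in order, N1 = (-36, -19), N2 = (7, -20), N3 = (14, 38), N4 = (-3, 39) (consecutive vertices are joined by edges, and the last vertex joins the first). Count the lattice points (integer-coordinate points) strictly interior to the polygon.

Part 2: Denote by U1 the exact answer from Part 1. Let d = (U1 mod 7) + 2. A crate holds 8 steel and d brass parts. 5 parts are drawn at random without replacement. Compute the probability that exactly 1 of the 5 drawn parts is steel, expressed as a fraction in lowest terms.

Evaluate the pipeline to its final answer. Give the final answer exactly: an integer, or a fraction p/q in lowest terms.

1/99

Part 1: cross terms: (-36*-20 - 7*-19)=853, (7*38 - 14*-20)=546, (14*39 - -3*38)=660, (-3*-19 - -36*39)=1461; twice the area = |3520| = 3520; area = 1760; boundary points = 1 + 1 + 1 + 1 = 4; strictly interior points = area - boundary/2 + 1 = 1759; answer 1759
Part 2: U1 = 1759; d = 4; total draws C(12,5) = 792; favorable C(8,1)*C(4,4) = 8; P = 1/99; answer 1/99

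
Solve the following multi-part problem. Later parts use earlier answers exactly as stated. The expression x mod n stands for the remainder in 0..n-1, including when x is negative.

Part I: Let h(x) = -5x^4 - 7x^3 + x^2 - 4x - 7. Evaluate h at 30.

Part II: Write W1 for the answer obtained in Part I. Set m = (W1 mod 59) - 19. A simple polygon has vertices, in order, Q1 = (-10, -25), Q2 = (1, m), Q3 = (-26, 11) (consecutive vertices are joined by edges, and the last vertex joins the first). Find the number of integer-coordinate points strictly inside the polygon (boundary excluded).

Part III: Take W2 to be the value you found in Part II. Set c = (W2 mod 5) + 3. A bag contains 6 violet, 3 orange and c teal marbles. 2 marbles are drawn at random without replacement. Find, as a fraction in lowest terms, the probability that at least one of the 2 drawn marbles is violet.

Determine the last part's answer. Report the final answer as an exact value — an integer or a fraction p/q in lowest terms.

Part I: -5*(30)^4 - 7*(30)^3 + 1*(30)^2 - 4*(30)^1 - 7 = (-4050000) + (-189000) + (900) + (-120) + (-7) = -4238227; answer -4238227
Part II: W1 = -4238227; m = 19; cross terms: (-10*19 - 1*-25)=-165, (1*11 - -26*19)=505, (-26*-25 - -10*11)=760; twice the area = |1100| = 1100; area = 550; boundary points = 11 + 1 + 4 = 16; strictly interior points = area - boundary/2 + 1 = 543; answer 543
Part III: W2 = 543; c = 6; total draws C(15,2) = 105; complement C(9,2) = 36; favorable 105 - 36 = 69; P = 23/35; answer 23/35

23/35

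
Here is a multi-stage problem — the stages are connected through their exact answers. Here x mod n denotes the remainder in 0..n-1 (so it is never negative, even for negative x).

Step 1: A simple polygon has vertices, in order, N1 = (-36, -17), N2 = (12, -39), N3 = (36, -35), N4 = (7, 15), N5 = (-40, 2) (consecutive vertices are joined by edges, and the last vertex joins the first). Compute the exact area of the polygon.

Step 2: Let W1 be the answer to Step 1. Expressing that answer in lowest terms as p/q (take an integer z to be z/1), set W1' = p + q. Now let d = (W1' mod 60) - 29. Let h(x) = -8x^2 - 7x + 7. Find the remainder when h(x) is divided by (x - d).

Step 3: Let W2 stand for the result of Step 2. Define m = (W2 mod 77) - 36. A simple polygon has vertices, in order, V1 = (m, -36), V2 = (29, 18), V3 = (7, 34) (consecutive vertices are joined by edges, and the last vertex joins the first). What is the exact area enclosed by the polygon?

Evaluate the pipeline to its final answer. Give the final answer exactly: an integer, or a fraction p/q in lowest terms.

Step 1: cross terms: (-36*-39 - 12*-17)=1608, (12*-35 - 36*-39)=984, (36*15 - 7*-35)=785, (7*2 - -40*15)=614, (-40*-17 - -36*2)=752; twice the area = |4743| = 4743; area = 4743/2; answer 4743/2
Step 2: W1 = 4743/2; threaded value p + q = 4745; d = -24; remainder = value at the root: -8*(-24)^2 - 7*(-24)^1 + 7 = (-4608) + (168) + (7) = -4433; answer -4433
Step 3: W2 = -4433; m = -3; cross terms: (-3*18 - 29*-36)=990, (29*34 - 7*18)=860, (7*-36 - -3*34)=-150; twice the area = |1700| = 1700; area = 850; answer 850

850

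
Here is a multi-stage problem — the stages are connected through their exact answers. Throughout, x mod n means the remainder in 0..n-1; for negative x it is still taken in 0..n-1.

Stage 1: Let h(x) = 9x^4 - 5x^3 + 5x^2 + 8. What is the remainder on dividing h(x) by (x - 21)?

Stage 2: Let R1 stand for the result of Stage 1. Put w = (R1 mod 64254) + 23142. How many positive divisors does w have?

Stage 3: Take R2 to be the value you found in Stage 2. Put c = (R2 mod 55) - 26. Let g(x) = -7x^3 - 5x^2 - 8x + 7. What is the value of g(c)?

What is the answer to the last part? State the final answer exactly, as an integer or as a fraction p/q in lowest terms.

54167

Stage 1: remainder = value at the root: 9*(21)^4 - 5*(21)^3 + 5*(21)^2 + 8 = (1750329) + (-46305) + (2205) + (8) = 1706237; answer 1706237
Stage 2: R1 = 1706237; w = 58775; 58775 = 5^2 * 2351; number of divisors = (2+1) * (1+1) = 6; answer 6
Stage 3: R2 = 6; c = -20; -7*(-20)^3 - 5*(-20)^2 - 8*(-20)^1 + 7 = (56000) + (-2000) + (160) + (7) = 54167; answer 54167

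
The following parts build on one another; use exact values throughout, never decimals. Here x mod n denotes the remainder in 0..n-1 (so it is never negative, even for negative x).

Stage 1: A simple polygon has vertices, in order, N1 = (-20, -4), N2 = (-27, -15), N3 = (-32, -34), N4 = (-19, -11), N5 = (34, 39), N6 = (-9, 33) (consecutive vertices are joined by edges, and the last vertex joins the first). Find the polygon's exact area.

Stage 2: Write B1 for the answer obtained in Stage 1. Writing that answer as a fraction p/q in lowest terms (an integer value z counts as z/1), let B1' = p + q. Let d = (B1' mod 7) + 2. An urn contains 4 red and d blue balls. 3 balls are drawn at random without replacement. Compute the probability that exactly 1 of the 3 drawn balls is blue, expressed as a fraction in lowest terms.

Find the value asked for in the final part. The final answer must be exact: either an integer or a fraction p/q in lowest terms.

12/55

Stage 1: cross terms: (-20*-15 - -27*-4)=192, (-27*-34 - -32*-15)=438, (-32*-11 - -19*-34)=-294, (-19*39 - 34*-11)=-367, (34*33 - -9*39)=1473, (-9*-4 - -20*33)=696; twice the area = |2138| = 2138; area = 1069; answer 1069
Stage 2: B1 = 1069; threaded value p + q = 1070; d = 8; total draws C(12,3) = 220; favorable C(8,1)*C(4,2) = 48; P = 12/55; answer 12/55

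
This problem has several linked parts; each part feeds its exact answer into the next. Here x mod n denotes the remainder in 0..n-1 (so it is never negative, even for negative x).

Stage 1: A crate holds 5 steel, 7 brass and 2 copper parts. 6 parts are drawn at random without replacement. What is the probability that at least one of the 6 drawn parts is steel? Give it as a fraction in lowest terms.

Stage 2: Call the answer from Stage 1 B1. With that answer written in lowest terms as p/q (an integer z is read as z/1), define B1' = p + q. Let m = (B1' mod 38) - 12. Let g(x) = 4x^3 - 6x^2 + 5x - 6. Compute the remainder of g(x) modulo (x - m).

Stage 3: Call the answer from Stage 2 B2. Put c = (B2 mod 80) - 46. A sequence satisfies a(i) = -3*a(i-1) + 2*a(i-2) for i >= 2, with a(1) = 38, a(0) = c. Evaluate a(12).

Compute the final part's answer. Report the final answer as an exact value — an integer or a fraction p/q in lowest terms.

-56545898

Stage 1: total draws C(14,6) = 3003; complement C(9,6) = 84; favorable 3003 - 84 = 2919; P = 139/143; answer 139/143
Stage 2: B1 = 139/143; threaded value p + q = 282; m = 4; remainder = value at the root: 4*(4)^3 - 6*(4)^2 + 5*(4)^1 - 6 = (256) + (-96) + (20) + (-6) = 174; answer 174
Stage 3: B2 = 174; c = -32; a(2) = -3*(38) + 2*(-32) = -178; iterating: a(2)=-178, a(3)=610, a(4)=-2186, a(5)=7778, a(6)=-27706, a(7)=98674, a(8)=-351434, a(9)=1251650, a(10)=-4457818, a(11)=15876754, a(12)=-56545898; answer -56545898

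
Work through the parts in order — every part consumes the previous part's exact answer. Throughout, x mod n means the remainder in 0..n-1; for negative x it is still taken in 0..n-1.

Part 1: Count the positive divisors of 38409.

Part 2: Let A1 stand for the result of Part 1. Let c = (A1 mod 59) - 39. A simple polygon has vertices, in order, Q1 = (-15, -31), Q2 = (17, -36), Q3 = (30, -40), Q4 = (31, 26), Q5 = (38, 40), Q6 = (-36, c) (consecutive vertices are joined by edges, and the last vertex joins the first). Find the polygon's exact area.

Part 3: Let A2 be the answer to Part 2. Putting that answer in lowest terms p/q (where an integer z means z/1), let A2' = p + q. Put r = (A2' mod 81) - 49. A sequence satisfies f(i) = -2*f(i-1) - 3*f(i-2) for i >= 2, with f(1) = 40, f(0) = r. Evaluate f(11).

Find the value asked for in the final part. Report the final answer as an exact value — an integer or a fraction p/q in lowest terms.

Part 1: 38409 = 3 * 7 * 31 * 59; number of divisors = (1+1) * (1+1) * (1+1) * (1+1) = 16; answer 16
Part 2: A1 = 16; c = -23; cross terms: (-15*-36 - 17*-31)=1067, (17*-40 - 30*-36)=400, (30*26 - 31*-40)=2020, (31*40 - 38*26)=252, (38*-23 - -36*40)=566, (-36*-31 - -15*-23)=771; twice the area = |5076| = 5076; area = 2538; answer 2538
Part 3: A2 = 2538; threaded value p + q = 2539; r = -21; f(2) = -2*(40) - 3*(-21) = -17; iterating: f(2)=-17, f(3)=-86, f(4)=223, f(5)=-188, f(6)=-293, f(7)=1150, f(8)=-1421, f(9)=-608, f(10)=5479, f(11)=-9134; answer -9134

-9134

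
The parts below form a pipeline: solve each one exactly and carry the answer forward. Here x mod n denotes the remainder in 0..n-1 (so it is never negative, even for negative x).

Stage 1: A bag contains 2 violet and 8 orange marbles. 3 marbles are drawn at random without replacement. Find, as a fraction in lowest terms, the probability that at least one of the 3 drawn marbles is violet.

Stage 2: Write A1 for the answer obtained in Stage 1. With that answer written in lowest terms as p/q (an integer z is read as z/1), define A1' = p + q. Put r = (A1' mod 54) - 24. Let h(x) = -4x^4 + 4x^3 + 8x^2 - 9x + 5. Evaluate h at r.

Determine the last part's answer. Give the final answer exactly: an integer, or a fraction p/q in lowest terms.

14

Stage 1: total draws C(10,3) = 120; complement C(8,3) = 56; favorable 120 - 56 = 64; P = 8/15; answer 8/15
Stage 2: A1 = 8/15; threaded value p + q = 23; r = -1; -4*(-1)^4 + 4*(-1)^3 + 8*(-1)^2 - 9*(-1)^1 + 5 = (-4) + (-4) + (8) + (9) + (5) = 14; answer 14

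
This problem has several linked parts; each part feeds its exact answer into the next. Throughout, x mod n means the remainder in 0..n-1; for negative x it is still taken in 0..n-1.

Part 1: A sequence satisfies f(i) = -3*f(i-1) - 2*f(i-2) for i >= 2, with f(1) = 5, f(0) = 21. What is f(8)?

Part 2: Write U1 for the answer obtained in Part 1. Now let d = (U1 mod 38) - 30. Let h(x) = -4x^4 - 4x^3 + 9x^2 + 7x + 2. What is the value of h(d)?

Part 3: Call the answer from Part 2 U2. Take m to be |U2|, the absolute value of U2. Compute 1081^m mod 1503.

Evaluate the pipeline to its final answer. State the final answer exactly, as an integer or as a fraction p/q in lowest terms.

Part 1: f(2) = -3*(5) - 2*(21) = -57; iterating: f(2)=-57, f(3)=161, f(4)=-369, f(5)=785, f(6)=-1617, f(7)=3281, f(8)=-6609; answer -6609
Part 2: U1 = -6609; d = -27; -4*(-27)^4 - 4*(-27)^3 + 9*(-27)^2 + 7*(-27)^1 + 2 = (-2125764) + (78732) + (6561) + (-189) + (2) = -2040658; answer -2040658
Part 3: U2 = -2040658; m = 2040658; squarings mod 1503: 1081^1=1081, 1081^2=730, 1081^4=838, 1081^8=343, 1081^16=415, 1081^32=883, 1081^64=1135, 1081^128=154, 1081^256=1171, 1081^512=505, 1081^1024=1018, 1081^2048=757, 1081^4096=406, 1081^8192=1009, 1081^16384=550, 1081^32768=397, 1081^65536=1297, 1081^131072=352, 1081^262144=658, 1081^524288=100, 1081^1048576=982; 1081^2040658 = 1081^2 * 1081^16 * 1081^64 * 1081^256 * 1081^512 * 1081^8192 * 1081^65536 * 1081^131072 * 1081^262144 * 1081^524288 * 1081^1048576 = 577 (mod 1503); answer 577

577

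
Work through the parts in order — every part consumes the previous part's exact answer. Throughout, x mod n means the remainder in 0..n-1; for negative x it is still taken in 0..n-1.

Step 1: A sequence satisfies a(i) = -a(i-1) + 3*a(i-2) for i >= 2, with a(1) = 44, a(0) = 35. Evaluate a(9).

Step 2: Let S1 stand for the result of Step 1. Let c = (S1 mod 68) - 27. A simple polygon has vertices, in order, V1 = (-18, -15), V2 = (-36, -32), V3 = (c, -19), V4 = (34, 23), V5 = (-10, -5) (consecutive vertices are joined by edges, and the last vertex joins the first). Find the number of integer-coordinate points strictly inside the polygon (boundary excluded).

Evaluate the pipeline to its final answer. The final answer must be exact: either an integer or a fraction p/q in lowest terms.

1171

Step 1: a(2) = -1*(44) + 3*(35) = 61; iterating: a(2)=61, a(3)=71, a(4)=112, a(5)=101, a(6)=235, a(7)=68, a(8)=637, a(9)=-433; answer -433
Step 2: S1 = -433; c = 16; cross terms: (-18*-32 - -36*-15)=36, (-36*-19 - 16*-32)=1196, (16*23 - 34*-19)=1014, (34*-5 - -10*23)=60, (-10*-15 - -18*-5)=60; twice the area = |2366| = 2366; area = 1183; boundary points = 1 + 13 + 6 + 4 + 2 = 26; strictly interior points = area - boundary/2 + 1 = 1171; answer 1171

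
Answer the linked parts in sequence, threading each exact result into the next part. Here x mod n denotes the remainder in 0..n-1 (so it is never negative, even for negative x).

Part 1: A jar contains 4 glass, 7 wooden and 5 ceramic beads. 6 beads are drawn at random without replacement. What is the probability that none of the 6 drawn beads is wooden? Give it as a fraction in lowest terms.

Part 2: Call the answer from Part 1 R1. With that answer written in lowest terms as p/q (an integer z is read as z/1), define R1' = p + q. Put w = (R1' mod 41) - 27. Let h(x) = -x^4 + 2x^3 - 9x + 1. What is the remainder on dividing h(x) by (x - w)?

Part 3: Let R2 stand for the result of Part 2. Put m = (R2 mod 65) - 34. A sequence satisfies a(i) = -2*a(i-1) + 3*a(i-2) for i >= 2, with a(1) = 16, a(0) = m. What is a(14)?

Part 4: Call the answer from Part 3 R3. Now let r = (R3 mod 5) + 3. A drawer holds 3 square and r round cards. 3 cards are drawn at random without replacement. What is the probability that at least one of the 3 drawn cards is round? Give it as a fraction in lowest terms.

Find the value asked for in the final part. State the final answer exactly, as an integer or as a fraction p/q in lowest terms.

119/120

Part 1: total draws C(16,6) = 8008; favorable C(9,6) = 84; P = 3/286; answer 3/286
Part 2: R1 = 3/286; threaded value p + q = 289; w = -25; remainder = value at the root: -1*(-25)^4 + 2*(-25)^3 - 9*(-25)^1 + 1 = (-390625) + (-31250) + (225) + (1) = -421649; answer -421649
Part 3: R2 = -421649; m = -28; a(2) = -2*(16) + 3*(-28) = -116; iterating: a(2)=-116, a(3)=280, a(4)=-908, a(5)=2656, a(6)=-8036, a(7)=24040, a(8)=-72188, a(9)=216496, a(10)=-649556, a(11)=1948600, a(12)=-5845868, a(13)=17537536, a(14)=-52612676; answer -52612676
Part 4: R3 = -52612676; r = 7; total draws C(10,3) = 120; complement C(3,3) = 1; favorable 120 - 1 = 119; P = 119/120; answer 119/120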